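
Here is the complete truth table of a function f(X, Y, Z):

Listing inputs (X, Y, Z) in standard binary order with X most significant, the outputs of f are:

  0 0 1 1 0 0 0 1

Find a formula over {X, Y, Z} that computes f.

f(X, Y, Z) = (((¬X ∧ Y) ∧ ¬Z) ∨ ((¬X ∧ Y) ∧ Z)) ∨ ((X ∧ Y) ∧ Z)

Collect the rows where f=1 — (0,1,0), (0,1,1), (1,1,1) — and write one minterm per row: ¬X·Y·¬Z, ¬X·Y·Z, X·Y·Z. Their union (logical OR) reproduces the table exactly.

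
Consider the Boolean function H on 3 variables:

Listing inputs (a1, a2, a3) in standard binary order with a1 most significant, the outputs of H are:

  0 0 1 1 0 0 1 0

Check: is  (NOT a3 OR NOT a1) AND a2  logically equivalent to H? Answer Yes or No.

Check the formula against H row by row:
  a1=0, a2=0, a3=0: formula gives 0, H = 0 ✓
  a1=0, a2=0, a3=1: formula gives 0, H = 0 ✓
  a1=0, a2=1, a3=0: formula gives 1, H = 1 ✓
  a1=0, a2=1, a3=1: formula gives 1, H = 1 ✓
  a1=1, a2=0, a3=0: formula gives 0, H = 0 ✓
  … (the remaining 3 rows also agree.)
Every row agrees, so the formula is equivalent.

Yes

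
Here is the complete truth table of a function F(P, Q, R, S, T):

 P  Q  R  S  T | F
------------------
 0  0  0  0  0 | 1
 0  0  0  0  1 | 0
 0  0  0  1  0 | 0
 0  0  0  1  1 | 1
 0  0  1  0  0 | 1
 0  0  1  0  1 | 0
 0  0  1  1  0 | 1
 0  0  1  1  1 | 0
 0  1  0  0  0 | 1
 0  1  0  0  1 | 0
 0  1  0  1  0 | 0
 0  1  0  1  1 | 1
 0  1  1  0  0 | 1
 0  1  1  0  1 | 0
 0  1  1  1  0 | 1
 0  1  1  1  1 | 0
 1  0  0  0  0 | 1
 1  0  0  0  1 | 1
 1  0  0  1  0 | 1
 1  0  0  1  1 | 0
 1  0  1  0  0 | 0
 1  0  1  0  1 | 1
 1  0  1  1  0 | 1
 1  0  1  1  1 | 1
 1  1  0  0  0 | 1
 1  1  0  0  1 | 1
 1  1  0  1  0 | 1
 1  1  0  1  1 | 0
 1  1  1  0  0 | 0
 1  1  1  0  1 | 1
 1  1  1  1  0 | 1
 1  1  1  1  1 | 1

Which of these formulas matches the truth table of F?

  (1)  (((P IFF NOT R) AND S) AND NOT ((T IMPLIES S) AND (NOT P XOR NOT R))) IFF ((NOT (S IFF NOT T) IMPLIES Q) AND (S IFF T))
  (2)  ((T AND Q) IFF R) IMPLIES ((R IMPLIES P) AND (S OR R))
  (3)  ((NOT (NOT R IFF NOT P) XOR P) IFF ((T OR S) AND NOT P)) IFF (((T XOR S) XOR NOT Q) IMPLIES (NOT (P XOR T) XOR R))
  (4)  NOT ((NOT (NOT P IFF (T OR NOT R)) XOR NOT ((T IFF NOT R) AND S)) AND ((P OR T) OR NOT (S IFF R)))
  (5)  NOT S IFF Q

(1) disagrees with F on (0,0,0,0,1) (formula → 1, table → 0); rule it out.
(2) disagrees with F on (0,0,0,0,0) (formula → 0, table → 1); rule it out.
(3) disagrees with F on (0,0,1,0,1) (formula → 1, table → 0); rule it out.
(5) disagrees with F on (0,0,0,0,0) (formula → 0, table → 1); rule it out.
Only (4) survives; checking it on all 32 rows confirms it matches F.

4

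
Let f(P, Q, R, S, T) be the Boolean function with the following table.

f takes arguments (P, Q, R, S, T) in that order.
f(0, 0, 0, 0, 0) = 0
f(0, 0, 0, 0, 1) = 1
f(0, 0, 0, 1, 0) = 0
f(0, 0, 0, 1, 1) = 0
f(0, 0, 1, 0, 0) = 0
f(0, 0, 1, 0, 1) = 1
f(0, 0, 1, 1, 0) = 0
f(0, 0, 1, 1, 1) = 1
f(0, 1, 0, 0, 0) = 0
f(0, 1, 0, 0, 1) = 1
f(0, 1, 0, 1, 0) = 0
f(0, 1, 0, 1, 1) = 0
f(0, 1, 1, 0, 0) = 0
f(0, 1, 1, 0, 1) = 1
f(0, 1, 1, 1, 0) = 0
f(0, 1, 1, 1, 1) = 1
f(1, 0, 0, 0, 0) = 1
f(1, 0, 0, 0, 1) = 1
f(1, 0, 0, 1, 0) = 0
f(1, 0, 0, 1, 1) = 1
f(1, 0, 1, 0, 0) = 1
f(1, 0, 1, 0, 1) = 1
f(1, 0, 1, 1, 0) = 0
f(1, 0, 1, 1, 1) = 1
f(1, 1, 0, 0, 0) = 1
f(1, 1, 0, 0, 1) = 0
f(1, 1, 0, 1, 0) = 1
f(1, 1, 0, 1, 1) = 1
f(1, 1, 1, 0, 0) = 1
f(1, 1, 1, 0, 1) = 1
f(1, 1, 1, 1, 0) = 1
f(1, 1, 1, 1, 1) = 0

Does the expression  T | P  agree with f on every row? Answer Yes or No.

No

Evaluate T | P on each row and compare to f:
  P=0, Q=0, R=0, S=0, T=0: formula gives 0, f = 0 ✓
  P=0, Q=0, R=0, S=0, T=1: formula gives 1, f = 1 ✓
  P=0, Q=0, R=0, S=1, T=0: formula gives 0, f = 0 ✓
  P=0, Q=0, R=0, S=1, T=1: formula gives 1, but f = 0 ✗
A single disagreement suffices: at (0,0,0,1,1) they differ, so the formula does not compute f.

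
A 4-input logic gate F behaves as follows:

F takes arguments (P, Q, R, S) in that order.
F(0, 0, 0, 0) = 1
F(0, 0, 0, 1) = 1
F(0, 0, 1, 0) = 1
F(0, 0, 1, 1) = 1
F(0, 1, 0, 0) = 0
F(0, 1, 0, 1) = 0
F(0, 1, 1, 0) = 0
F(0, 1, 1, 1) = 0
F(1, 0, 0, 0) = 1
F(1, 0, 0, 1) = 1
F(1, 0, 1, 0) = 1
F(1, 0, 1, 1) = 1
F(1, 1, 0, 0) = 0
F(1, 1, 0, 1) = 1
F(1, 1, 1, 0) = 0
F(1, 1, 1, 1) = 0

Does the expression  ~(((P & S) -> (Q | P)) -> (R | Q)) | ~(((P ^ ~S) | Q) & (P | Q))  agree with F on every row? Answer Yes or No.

No

Evaluate ~(((P & S) -> (Q | P)) -> (R | Q)) | ~(((P ^ ~S) | Q) & (P | Q)) on each row and compare to F:
  P=0, Q=0, R=0, S=0: formula gives 1, F = 1 ✓
  P=0, Q=0, R=0, S=1: formula gives 1, F = 1 ✓
  P=0, Q=0, R=1, S=0: formula gives 1, F = 1 ✓
  P=0, Q=0, R=1, S=1: formula gives 1, F = 1 ✓
  …
  P=1, Q=0, R=1, S=1: formula gives 0, but F = 1 ✗
Row (1,0,1,1) is a counterexample, so the formula is not equivalent to F.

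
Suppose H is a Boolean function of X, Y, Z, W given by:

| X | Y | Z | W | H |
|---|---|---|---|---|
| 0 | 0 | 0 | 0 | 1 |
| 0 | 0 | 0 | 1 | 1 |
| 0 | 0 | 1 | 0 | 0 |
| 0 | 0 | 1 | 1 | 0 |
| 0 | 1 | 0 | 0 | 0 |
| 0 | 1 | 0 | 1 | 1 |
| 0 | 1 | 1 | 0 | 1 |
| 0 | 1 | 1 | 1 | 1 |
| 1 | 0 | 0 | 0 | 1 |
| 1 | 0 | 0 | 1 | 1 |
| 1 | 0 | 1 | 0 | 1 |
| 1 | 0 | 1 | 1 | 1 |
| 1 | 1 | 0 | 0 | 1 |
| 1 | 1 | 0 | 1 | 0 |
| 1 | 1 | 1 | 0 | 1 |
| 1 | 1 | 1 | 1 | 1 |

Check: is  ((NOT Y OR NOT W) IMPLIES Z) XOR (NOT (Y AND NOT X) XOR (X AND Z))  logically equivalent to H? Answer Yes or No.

Yes

Check the formula against H row by row:
  X=0, Y=0, Z=0, W=0: formula gives 1, H = 1 ✓
  X=0, Y=0, Z=0, W=1: formula gives 1, H = 1 ✓
  X=0, Y=0, Z=1, W=0: formula gives 0, H = 0 ✓
  X=0, Y=0, Z=1, W=1: formula gives 0, H = 0 ✓
  …and likewise for the remaining 12 rows.
No disagreement on any input; they are logically equivalent.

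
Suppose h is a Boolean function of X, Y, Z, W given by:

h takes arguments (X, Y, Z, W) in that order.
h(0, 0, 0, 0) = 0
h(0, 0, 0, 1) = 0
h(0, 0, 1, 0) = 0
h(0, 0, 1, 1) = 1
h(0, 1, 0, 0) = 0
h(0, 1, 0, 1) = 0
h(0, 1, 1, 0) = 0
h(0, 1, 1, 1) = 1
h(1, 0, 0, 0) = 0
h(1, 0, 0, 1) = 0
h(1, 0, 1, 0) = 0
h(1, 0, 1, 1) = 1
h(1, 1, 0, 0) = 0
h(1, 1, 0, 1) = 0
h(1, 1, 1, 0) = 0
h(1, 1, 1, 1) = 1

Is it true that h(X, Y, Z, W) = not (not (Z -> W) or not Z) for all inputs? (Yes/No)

Yes

Evaluate not (not (Z -> W) or not Z) on each row and compare to h:
  X=0, Y=0, Z=0, W=0: formula gives 0, h = 0 ✓
  X=0, Y=0, Z=0, W=1: formula gives 0, h = 0 ✓
  X=0, Y=0, Z=1, W=0: formula gives 0, h = 0 ✓
  X=0, Y=0, Z=1, W=1: formula gives 1, h = 1 ✓
  …and likewise for the remaining 12 rows.
Every row agrees, so the formula is equivalent.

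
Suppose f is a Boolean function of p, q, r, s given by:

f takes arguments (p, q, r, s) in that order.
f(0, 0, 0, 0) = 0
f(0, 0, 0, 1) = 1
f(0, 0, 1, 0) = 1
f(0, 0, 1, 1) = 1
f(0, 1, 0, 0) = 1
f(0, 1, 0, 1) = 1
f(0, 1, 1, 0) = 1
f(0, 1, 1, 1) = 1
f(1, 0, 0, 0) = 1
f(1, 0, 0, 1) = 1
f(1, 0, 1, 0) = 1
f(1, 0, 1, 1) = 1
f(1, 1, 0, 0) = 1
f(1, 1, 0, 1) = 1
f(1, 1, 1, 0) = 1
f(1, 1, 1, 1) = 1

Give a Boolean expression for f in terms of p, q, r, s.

f(p, q, r, s) = ((p or q) or r) or s

The output is 1 whenever at least one input is 1 — the OR of all inputs.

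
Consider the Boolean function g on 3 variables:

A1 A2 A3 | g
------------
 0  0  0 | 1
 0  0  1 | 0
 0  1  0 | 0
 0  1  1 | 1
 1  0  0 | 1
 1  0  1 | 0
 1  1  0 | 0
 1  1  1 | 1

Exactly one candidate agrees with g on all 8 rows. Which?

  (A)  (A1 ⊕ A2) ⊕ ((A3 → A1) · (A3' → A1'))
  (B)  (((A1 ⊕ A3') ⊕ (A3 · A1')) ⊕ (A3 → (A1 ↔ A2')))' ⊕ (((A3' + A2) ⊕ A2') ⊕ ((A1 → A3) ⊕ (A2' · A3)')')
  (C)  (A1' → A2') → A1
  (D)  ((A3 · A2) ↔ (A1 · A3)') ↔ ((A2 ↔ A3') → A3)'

A

(B) fails at (0,0,0): the formula yields 0, g is 1.
(C) fails at (0,0,0): the formula yields 0, g is 1.
(D) fails at (0,0,1): the formula yields 1, g is 0.
(A) is the remaining candidate, and it agrees with g on all 8 inputs.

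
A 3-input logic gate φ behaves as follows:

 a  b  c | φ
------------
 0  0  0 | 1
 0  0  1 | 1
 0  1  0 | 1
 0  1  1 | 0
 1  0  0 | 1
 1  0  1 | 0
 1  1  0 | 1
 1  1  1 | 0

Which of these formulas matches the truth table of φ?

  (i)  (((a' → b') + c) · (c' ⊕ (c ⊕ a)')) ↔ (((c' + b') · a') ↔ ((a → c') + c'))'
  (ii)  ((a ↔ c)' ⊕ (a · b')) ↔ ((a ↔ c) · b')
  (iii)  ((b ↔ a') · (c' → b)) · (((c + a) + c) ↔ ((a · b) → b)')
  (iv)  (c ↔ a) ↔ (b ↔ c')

(ii): at (0,0,0) it gives 0, but φ = 1 — eliminated.
(iii): at (0,0,0) it gives 0, but φ = 1 — eliminated.
(iv): at (0,0,0) it gives 0, but φ = 1 — eliminated.
(i) is the remaining candidate, and it agrees with φ on all 8 inputs.

i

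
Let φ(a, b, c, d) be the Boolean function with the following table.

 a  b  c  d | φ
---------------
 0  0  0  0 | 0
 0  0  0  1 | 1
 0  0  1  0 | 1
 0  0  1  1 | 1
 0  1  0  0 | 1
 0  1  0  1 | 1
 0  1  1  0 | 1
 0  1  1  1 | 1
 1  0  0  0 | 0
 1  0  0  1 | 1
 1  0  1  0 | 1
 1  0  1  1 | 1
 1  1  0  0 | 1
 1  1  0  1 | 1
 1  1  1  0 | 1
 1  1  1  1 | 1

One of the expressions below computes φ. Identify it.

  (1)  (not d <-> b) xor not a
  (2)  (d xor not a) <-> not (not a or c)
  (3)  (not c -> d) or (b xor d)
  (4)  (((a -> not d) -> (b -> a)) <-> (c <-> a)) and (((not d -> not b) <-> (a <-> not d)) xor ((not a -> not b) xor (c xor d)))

(1) fails at (0,0,0,0): the formula yields 1, φ is 0.
(2) fails at (0,0,1,0): the formula yields 0, φ is 1.
(4) fails at (0,0,0,0): the formula yields 1, φ is 0.
That leaves (3). Evaluating it on every row reproduces the table of φ exactly.

3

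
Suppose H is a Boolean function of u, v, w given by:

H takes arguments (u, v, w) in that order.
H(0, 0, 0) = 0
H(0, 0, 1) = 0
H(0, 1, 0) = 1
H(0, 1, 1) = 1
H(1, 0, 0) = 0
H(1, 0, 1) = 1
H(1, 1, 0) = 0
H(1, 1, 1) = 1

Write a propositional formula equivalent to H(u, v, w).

H(u, v, w) = ((((NOT u AND v) AND NOT w) OR ((NOT u AND v) AND w)) OR ((u AND NOT v) AND w)) OR ((u AND v) AND w)

The 1-rows are (0,1,0), (0,1,1), (1,0,1), (1,1,1). Each contributes one minterm — ¬u·v·¬w; ¬u·v·w; u·¬v·w; u·v·w — and their disjunction is a sum-of-products form of H.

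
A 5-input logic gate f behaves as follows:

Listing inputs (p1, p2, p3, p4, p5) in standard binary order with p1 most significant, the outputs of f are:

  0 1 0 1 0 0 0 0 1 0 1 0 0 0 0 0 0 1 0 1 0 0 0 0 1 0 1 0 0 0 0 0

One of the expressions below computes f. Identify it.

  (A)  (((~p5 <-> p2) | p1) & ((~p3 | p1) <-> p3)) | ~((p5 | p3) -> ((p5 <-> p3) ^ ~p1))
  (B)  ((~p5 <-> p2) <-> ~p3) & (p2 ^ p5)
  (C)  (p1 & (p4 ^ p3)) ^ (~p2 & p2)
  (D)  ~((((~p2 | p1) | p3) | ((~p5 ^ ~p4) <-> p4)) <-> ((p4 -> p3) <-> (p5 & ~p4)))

(A) disagrees with f on (0,0,0,0,1) (formula → 0, table → 1); rule it out.
(C) disagrees with f on (0,0,0,0,1) (formula → 0, table → 1); rule it out.
(D) disagrees with f on (0,0,0,0,0) (formula → 1, table → 0); rule it out.
(B) is the remaining candidate, and it agrees with f on all 32 inputs.

B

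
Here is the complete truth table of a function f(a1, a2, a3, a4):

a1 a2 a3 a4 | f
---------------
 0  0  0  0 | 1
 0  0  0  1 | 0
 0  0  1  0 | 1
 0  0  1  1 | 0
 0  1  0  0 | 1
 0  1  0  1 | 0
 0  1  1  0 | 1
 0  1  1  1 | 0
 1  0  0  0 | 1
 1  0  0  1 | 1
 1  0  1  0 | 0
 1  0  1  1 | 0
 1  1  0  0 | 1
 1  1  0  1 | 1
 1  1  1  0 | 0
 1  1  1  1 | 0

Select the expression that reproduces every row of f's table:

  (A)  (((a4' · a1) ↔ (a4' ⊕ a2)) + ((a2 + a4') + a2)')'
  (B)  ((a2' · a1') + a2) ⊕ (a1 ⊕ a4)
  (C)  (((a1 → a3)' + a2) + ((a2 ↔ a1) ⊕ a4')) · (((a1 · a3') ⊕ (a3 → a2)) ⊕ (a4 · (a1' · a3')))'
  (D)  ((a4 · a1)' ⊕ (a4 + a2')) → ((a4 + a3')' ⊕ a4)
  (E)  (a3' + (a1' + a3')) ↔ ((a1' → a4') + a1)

(A): at (0,1,0,0) it gives 0, but f = 1 — eliminated.
(B): at (1,0,0,1) it gives 0, but f = 1 — eliminated.
(C): at (0,0,0,0) it gives 0, but f = 1 — eliminated.
(D): at (0,0,0,1) it gives 1, but f = 0 — eliminated.
Only (E) survives; checking it on all 16 rows confirms it matches f.

E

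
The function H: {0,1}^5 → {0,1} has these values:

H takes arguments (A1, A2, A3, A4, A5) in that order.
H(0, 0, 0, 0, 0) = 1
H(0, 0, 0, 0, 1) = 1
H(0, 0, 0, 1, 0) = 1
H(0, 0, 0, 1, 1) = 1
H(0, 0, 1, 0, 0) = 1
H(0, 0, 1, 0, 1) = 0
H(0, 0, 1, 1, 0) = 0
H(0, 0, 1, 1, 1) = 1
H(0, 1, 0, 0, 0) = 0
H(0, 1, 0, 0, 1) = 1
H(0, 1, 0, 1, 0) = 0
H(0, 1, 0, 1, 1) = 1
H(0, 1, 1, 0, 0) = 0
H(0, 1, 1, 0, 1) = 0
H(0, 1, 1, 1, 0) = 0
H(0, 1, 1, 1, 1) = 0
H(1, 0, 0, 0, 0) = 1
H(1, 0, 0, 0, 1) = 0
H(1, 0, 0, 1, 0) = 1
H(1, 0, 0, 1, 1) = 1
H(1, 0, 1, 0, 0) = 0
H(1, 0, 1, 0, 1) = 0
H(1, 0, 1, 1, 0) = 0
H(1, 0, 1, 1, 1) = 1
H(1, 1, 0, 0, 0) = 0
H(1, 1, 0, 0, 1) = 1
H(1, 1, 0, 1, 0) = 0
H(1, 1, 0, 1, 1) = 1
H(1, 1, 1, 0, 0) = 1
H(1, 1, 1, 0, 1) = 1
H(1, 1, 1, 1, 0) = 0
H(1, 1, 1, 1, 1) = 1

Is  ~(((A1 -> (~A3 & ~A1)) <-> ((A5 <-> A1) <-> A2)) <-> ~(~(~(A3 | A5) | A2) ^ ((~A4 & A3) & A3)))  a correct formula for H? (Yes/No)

No

Check the formula against H row by row:
  A1=0, A2=0, A3=0, A4=0, A5=0: formula gives 1, H = 1 ✓
  A1=0, A2=0, A3=0, A4=0, A5=1: formula gives 1, H = 1 ✓
  A1=0, A2=0, A3=0, A4=1, A5=0: formula gives 1, H = 1 ✓
  A1=0, A2=0, A3=0, A4=1, A5=1: formula gives 1, H = 1 ✓
  …
  A1=0, A2=1, A3=1, A4=0, A5=0: formula gives 1, but H = 0 ✗
Since they disagree at (0,1,1,0,0), the expression is not a correct formula for H.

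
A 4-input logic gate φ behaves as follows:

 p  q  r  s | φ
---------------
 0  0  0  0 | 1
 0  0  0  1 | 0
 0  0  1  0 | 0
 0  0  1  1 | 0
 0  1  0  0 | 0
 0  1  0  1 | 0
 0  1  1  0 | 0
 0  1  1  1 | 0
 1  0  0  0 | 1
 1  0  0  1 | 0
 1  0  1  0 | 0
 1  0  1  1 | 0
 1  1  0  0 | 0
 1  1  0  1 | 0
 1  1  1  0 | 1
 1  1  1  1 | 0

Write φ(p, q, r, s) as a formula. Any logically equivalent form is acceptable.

φ(p, q, r, s) = ((((~p & ~q) & ~r) & ~s) | (((p & ~q) & ~r) & ~s)) | (((p & q) & r) & ~s)

φ=1 on 3 inputs: (0,0,0,0), (1,0,0,0), (1,1,1,0). Reading each as a conjunction of literals (¬p·¬q·¬r·¬s, p·¬q·¬r·¬s, p·q·r·¬s) and taking the OR gives the canonical DNF.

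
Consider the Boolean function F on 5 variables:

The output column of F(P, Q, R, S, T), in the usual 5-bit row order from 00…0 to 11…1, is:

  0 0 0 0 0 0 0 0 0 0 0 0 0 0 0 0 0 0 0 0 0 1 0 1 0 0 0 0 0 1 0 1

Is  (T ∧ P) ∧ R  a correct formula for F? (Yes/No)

Yes

Test each input against both F and the formula:
  P=0, Q=0, R=0, S=0, T=0: formula gives 0, F = 0 ✓
  P=0, Q=0, R=0, S=0, T=1: formula gives 0, F = 0 ✓
  P=0, Q=0, R=0, S=1, T=0: formula gives 0, F = 0 ✓
  P=0, Q=0, R=0, S=1, T=1: formula gives 0, F = 0 ✓
  …and likewise for the remaining 28 rows.
Every row agrees, so the formula is equivalent.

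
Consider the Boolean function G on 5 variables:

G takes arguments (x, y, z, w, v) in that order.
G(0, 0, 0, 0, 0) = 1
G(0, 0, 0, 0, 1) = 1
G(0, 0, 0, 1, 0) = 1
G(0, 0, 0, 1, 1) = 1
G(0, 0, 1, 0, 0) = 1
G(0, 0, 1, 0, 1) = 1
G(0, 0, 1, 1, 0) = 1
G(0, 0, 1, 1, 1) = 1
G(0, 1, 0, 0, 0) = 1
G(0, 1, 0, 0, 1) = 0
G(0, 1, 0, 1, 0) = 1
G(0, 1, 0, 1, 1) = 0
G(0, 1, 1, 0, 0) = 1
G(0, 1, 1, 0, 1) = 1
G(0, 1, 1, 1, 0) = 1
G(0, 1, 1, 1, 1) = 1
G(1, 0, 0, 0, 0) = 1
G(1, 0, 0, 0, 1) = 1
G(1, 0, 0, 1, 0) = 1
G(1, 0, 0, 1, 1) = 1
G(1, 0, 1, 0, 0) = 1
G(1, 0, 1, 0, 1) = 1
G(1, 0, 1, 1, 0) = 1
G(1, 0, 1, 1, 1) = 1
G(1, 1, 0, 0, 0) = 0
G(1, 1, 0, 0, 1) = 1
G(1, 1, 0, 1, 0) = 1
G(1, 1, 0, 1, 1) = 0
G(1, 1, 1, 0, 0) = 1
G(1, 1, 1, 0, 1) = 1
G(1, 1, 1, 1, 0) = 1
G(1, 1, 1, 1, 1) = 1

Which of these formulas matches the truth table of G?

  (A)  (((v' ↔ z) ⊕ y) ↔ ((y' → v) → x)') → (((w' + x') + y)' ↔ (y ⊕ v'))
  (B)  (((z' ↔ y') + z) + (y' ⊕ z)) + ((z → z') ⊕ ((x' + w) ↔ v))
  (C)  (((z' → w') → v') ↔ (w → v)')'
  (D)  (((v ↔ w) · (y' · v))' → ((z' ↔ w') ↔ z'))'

(A) fails at (0,0,0,0,0): the formula yields 0, G is 1.
(C) fails at (0,0,0,0,1): the formula yields 0, G is 1.
(D) fails at (0,0,0,0,0): the formula yields 0, G is 1.
Only (B) survives; checking it on all 32 rows confirms it matches G.

B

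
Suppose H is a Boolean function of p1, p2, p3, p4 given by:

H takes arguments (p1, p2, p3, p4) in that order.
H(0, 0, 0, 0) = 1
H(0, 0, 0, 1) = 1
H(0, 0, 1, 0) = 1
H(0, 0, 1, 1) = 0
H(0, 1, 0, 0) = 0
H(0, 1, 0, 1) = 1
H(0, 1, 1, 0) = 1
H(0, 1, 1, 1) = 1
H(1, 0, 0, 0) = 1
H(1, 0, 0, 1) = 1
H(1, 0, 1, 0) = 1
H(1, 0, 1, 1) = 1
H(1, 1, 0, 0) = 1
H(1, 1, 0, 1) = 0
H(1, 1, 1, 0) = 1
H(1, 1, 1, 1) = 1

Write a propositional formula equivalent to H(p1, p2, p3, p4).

H(p1, p2, p3, p4) = ¬(((((¬p1 ∧ ¬p2) ∧ p3) ∧ p4) ∨ (((¬p1 ∧ p2) ∧ ¬p3) ∧ ¬p4)) ∨ (((p1 ∧ p2) ∧ ¬p3) ∧ p4))

The 0-rows are (0,0,1,1), (0,1,0,0), (1,1,0,1). Take each as a conjunction (¬p1·¬p2·p3·p4, ¬p1·p2·¬p3·¬p4, p1·p2·¬p3·p4), form their disjunction, and complement — that gives a formula that is 1 everywhere H is.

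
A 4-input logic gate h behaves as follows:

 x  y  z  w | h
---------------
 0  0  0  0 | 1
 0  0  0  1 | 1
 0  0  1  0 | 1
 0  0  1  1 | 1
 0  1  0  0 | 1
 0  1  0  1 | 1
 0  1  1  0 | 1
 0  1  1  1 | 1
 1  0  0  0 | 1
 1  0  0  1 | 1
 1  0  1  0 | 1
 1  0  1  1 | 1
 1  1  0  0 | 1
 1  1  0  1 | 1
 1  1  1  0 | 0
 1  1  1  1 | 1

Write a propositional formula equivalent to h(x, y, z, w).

h(x, y, z, w) = ~(((x & y) & z) & ~w)

h is 0 on exactly one input, (1,1,1,0), whose minterm is x·y·z·¬w. So h is the negation of that single conjunction.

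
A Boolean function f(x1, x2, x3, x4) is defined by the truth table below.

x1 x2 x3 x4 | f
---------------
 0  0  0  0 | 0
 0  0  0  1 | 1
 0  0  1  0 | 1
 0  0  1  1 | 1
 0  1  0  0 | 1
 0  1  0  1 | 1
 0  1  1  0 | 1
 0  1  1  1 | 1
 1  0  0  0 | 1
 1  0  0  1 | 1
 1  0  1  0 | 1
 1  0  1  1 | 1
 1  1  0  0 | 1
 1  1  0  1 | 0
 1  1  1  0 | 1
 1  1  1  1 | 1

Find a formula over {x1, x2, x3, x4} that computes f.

f(x1, x2, x3, x4) = ~((((~x1 & ~x2) & ~x3) & ~x4) | (((x1 & x2) & ~x3) & x4))

The 0-rows are (0,0,0,0), (1,1,0,1). Take each as a conjunction (¬x1·¬x2·¬x3·¬x4, x1·x2·¬x3·x4), form their disjunction, and complement — that gives a formula that is 1 everywhere f is.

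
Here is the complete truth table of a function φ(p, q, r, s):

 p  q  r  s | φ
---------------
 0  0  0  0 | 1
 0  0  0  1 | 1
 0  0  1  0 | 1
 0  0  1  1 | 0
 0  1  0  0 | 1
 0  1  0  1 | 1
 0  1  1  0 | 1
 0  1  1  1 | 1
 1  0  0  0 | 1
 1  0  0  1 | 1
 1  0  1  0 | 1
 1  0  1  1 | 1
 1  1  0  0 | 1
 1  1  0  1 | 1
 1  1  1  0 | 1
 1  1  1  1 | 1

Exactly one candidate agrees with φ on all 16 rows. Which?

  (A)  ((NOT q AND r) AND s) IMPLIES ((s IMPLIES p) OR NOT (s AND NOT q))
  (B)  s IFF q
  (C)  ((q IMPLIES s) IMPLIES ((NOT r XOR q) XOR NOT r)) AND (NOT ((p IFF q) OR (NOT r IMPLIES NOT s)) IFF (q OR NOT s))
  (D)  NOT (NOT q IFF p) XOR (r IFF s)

A

(B): at (0,0,0,1) it gives 0, but φ = 1 — eliminated.
(C): at (0,0,0,0) it gives 0, but φ = 1 — eliminated.
(D): at (0,0,0,0) it gives 0, but φ = 1 — eliminated.
Only (A) survives; checking it on all 16 rows confirms it matches φ.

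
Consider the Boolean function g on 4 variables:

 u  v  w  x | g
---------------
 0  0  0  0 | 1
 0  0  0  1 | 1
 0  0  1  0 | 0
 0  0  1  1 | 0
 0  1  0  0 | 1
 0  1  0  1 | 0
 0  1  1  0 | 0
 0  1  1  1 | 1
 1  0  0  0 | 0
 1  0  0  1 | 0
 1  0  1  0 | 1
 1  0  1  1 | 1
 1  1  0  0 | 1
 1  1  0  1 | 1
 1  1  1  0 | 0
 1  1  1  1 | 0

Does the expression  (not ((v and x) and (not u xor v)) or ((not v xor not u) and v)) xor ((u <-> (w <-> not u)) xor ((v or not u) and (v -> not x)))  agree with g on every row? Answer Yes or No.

Test each input against both g and the formula:
  u=0, v=0, w=0, x=0: formula gives 1, g = 1 ✓
  u=0, v=0, w=0, x=1: formula gives 1, g = 1 ✓
  u=0, v=0, w=1, x=0: formula gives 0, g = 0 ✓
  u=0, v=0, w=1, x=1: formula gives 0, g = 0 ✓
  … (the remaining 12 rows also agree.)
Every row agrees, so the formula is equivalent.

Yes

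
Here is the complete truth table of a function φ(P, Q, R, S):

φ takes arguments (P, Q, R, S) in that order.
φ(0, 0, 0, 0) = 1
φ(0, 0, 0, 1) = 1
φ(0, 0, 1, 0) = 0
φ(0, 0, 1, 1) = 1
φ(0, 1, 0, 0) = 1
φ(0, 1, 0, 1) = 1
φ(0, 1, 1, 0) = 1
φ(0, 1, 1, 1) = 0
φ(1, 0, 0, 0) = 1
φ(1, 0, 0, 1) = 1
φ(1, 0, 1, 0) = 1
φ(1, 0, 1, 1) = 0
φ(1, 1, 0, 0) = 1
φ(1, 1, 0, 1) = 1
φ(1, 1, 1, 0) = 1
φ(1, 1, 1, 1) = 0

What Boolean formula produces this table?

The 0-rows are (0,0,1,0), (0,1,1,1), (1,0,1,1), (1,1,1,1). Take each as a conjunction (¬P·¬Q·R·¬S, ¬P·Q·R·S, P·¬Q·R·S, P·Q·R·S), form their disjunction, and complement — that gives a formula that is 1 everywhere φ is.

φ(P, Q, R, S) = not ((((((not P and not Q) and R) and not S) or (((not P and Q) and R) and S)) or (((P and not Q) and R) and S)) or (((P and Q) and R) and S))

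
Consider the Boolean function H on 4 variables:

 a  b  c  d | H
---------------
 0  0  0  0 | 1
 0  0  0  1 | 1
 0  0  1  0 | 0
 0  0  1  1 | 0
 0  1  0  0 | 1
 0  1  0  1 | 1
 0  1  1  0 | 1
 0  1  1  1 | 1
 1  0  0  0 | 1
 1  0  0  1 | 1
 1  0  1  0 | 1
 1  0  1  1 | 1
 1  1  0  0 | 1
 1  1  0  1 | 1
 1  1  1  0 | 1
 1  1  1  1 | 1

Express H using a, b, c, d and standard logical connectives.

H is 0 on only 2 rows — (0,0,1,0), (0,0,1,1). Writing each as a minterm (¬a·¬b·c·¬d, ¬a·¬b·c·d) and OR-ing them characterizes exactly where H=0, so H is the negation of that disjunction.

H(a, b, c, d) = not ((((not a and not b) and c) and not d) or (((not a and not b) and c) and d))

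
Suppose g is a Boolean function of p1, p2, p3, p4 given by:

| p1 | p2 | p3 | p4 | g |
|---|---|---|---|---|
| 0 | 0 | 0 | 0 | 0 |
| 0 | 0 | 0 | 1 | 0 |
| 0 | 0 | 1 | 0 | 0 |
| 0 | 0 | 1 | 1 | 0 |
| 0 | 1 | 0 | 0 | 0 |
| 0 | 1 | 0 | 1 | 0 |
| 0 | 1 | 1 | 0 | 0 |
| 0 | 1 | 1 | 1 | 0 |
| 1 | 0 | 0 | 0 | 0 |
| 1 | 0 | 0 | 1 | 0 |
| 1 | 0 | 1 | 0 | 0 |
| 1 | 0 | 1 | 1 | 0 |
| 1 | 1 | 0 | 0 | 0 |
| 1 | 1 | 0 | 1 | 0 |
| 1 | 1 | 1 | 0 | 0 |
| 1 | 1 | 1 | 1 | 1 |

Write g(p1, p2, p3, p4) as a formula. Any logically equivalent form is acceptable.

The output is 1 only when every input is 1 — the AND of all inputs.

g(p1, p2, p3, p4) = ((p1 · p2) · p3) · p4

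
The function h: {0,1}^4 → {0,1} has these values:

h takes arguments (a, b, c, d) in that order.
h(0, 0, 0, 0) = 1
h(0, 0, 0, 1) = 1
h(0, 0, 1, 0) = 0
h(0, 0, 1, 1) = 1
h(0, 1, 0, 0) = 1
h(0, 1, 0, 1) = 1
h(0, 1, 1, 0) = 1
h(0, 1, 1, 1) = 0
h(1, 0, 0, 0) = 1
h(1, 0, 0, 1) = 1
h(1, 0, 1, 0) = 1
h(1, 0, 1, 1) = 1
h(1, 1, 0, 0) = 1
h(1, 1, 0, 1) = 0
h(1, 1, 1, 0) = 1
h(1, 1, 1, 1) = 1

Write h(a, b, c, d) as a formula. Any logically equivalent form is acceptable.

h(a, b, c, d) = NOT (((((NOT a AND NOT b) AND c) AND NOT d) OR (((NOT a AND b) AND c) AND d)) OR (((a AND b) AND NOT c) AND d))

The 0-rows are (0,0,1,0), (0,1,1,1), (1,1,0,1). Take each as a conjunction (¬a·¬b·c·¬d, ¬a·b·c·d, a·b·¬c·d), form their disjunction, and complement — that gives a formula that is 1 everywhere h is.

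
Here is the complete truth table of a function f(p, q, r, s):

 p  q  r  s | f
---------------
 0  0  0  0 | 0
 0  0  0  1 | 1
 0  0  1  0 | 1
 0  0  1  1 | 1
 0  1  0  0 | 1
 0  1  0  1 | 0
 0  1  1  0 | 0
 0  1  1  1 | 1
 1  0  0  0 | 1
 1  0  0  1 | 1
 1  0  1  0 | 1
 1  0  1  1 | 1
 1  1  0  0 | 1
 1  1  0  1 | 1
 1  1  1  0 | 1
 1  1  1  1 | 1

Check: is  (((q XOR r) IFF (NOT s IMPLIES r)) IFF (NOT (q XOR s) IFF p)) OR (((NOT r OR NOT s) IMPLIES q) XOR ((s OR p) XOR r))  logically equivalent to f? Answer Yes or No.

Yes

Test each input against both f and the formula:
  p=0, q=0, r=0, s=0: formula gives 0, f = 0 ✓
  p=0, q=0, r=0, s=1: formula gives 1, f = 1 ✓
  p=0, q=0, r=1, s=0: formula gives 1, f = 1 ✓
  p=0, q=0, r=1, s=1: formula gives 1, f = 1 ✓
  … (the remaining 12 rows also agree.)
No disagreement on any input; they are logically equivalent.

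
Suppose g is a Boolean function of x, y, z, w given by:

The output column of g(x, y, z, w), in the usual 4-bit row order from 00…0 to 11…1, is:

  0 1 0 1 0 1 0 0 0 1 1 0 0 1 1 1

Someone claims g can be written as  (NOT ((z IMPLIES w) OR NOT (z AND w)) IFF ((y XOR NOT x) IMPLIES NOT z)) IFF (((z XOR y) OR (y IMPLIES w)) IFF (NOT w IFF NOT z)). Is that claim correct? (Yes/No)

Yes

Evaluate (NOT ((z IMPLIES w) OR NOT (z AND w)) IFF ((y XOR NOT x) IMPLIES NOT z)) IFF (((z XOR y) OR (y IMPLIES w)) IFF (NOT w IFF NOT z)) on each row and compare to g:
  x=0, y=0, z=0, w=0: formula gives 0, g = 0 ✓
  x=0, y=0, z=0, w=1: formula gives 1, g = 1 ✓
  x=0, y=0, z=1, w=0: formula gives 0, g = 0 ✓
  x=0, y=0, z=1, w=1: formula gives 1, g = 1 ✓
  …and likewise for the remaining 12 rows.
All 16 rows match — the expression computes g exactly.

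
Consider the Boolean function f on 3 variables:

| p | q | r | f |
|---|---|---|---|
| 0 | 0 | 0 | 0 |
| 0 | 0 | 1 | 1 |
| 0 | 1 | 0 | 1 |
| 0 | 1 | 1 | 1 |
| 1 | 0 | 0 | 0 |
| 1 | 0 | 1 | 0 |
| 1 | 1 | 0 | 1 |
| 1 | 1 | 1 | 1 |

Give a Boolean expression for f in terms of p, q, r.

f(p, q, r) = ¬((((¬p ∧ ¬q) ∧ ¬r) ∨ ((p ∧ ¬q) ∧ ¬r)) ∨ ((p ∧ ¬q) ∧ r))

The 0-rows are (0,0,0), (1,0,0), (1,0,1). Take each as a conjunction (¬p·¬q·¬r, p·¬q·¬r, p·¬q·r), form their disjunction, and complement — that gives a formula that is 1 everywhere f is.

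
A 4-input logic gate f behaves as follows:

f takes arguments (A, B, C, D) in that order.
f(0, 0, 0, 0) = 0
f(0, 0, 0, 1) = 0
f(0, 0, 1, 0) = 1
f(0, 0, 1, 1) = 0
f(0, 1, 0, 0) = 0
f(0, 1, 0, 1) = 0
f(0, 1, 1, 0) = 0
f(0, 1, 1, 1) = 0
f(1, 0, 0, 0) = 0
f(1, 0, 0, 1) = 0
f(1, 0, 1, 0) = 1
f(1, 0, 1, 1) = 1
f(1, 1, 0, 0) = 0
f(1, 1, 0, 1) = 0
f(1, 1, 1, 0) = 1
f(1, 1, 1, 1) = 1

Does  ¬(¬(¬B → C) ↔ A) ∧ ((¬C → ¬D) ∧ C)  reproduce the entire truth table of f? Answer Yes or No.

Evaluate ¬(¬(¬B → C) ↔ A) ∧ ((¬C → ¬D) ∧ C) on each row and compare to f:
  A=0, B=0, C=0, D=0: formula gives 0, f = 0 ✓
  A=0, B=0, C=0, D=1: formula gives 0, f = 0 ✓
  A=0, B=0, C=1, D=0: formula gives 0, but f = 1 ✗
Row (0,0,1,0) is a counterexample, so the formula is not equivalent to f.

No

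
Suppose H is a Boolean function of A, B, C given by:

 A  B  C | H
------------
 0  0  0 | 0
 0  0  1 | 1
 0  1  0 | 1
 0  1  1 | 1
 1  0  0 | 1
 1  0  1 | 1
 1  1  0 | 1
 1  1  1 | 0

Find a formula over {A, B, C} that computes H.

H(A, B, C) = not (((not A and not B) and not C) or ((A and B) and C))

There are just 2 zero rows: (0,0,0), (1,1,1). Their minterms are ¬A·¬B·¬C, A·B·C; the OR of those covers precisely the 0-outputs, and negating it yields H.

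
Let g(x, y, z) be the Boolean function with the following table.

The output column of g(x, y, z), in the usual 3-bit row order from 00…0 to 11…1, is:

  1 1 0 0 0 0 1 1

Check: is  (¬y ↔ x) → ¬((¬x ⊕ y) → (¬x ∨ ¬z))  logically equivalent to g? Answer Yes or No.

Evaluate (¬y ↔ x) → ¬((¬x ⊕ y) → (¬x ∨ ¬z)) on each row and compare to g:
  x=0, y=0, z=0: formula gives 1, g = 1 ✓
  x=0, y=0, z=1: formula gives 1, g = 1 ✓
  x=0, y=1, z=0: formula gives 0, g = 0 ✓
  x=0, y=1, z=1: formula gives 0, g = 0 ✓
  x=1, y=0, z=0: formula gives 0, g = 0 ✓
  …and likewise for the remaining 3 rows.
Every row agrees, so the formula is equivalent.

Yes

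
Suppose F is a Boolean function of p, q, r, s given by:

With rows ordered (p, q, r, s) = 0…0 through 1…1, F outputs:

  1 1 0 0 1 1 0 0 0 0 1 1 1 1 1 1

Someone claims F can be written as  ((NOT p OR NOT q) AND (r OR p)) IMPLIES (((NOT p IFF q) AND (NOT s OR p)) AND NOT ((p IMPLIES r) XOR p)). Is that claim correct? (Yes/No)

Test each input against both F and the formula:
  p=0, q=0, r=0, s=0: formula gives 1, F = 1 ✓
  p=0, q=0, r=0, s=1: formula gives 1, F = 1 ✓
  p=0, q=0, r=1, s=0: formula gives 0, F = 0 ✓
  p=0, q=0, r=1, s=1: formula gives 0, F = 0 ✓
  …and likewise for the remaining 12 rows.
No disagreement on any input; they are logically equivalent.

Yes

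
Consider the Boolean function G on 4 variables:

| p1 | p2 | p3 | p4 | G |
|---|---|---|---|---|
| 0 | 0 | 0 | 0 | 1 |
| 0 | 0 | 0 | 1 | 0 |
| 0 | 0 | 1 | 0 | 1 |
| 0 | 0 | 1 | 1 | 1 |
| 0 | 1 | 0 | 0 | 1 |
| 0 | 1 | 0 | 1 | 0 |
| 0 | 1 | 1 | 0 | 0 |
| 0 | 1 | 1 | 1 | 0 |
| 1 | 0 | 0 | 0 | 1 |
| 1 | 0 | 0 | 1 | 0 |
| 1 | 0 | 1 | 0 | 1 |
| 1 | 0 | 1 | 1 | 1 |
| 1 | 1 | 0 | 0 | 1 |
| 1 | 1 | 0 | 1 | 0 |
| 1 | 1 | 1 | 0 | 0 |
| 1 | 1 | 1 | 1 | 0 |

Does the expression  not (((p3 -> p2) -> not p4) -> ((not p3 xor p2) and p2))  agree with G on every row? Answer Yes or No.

Evaluate not (((p3 -> p2) -> not p4) -> ((not p3 xor p2) and p2)) on each row and compare to G:
  p1=0, p2=0, p3=0, p4=0: formula gives 1, G = 1 ✓
  p1=0, p2=0, p3=0, p4=1: formula gives 0, G = 0 ✓
  p1=0, p2=0, p3=1, p4=0: formula gives 1, G = 1 ✓
  p1=0, p2=0, p3=1, p4=1: formula gives 1, G = 1 ✓
  …and likewise for the remaining 12 rows.
No disagreement on any input; they are logically equivalent.

Yes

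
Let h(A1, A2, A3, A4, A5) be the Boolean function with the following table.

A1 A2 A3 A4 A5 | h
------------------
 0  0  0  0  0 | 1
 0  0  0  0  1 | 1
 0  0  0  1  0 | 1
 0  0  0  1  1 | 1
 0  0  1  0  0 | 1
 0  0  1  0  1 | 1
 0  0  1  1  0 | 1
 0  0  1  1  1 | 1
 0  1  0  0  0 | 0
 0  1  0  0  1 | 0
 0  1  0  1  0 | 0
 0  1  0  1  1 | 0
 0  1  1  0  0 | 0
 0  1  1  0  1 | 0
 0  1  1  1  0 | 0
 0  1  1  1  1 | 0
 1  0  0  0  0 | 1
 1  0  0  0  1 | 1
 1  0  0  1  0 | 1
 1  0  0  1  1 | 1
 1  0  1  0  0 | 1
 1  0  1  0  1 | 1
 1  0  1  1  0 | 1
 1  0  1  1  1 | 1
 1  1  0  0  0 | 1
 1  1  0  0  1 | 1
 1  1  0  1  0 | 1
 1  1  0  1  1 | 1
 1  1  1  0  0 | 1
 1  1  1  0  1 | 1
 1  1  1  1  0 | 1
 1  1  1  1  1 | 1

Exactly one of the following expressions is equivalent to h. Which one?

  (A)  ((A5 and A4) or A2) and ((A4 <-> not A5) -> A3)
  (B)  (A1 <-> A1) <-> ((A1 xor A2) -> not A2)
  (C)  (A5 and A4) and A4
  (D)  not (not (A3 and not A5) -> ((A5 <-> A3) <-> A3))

B

(A) disagrees with h on (0,0,0,0,0) (formula → 0, table → 1); rule it out.
(C) disagrees with h on (0,0,0,0,0) (formula → 0, table → 1); rule it out.
(D) disagrees with h on (0,0,0,0,1) (formula → 0, table → 1); rule it out.
That leaves (B). Evaluating it on every row reproduces the table of h exactly.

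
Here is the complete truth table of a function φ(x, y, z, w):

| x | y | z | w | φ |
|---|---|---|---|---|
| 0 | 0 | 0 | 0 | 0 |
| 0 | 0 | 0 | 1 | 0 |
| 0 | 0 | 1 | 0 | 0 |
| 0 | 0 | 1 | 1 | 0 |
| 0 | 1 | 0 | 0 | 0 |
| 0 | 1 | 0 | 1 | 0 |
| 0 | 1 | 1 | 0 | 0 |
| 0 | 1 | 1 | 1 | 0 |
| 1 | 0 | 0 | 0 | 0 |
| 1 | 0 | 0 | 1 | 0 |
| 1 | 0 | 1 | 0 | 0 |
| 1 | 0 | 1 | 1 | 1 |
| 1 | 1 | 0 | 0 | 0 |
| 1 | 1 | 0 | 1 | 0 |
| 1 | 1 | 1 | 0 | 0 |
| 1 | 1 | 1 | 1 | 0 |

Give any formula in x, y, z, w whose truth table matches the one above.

φ is 1 on exactly one input, (1,0,1,1), whose minterm is x·¬y·z·w. So φ is just that conjunction.

φ(x, y, z, w) = ((x and not y) and z) and w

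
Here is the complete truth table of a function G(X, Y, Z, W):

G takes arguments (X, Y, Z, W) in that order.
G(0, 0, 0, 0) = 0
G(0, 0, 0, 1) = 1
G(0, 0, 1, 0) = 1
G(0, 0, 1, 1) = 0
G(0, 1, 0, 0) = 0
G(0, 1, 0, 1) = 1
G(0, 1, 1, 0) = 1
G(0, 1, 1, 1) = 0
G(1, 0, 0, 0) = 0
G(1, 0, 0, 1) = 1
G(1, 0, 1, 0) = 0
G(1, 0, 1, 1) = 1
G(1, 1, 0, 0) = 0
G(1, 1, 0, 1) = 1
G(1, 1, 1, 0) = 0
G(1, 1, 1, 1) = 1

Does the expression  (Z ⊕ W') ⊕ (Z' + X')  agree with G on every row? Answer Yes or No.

Evaluate (Z ⊕ W') ⊕ (Z' + X') on each row and compare to G:
  X=0, Y=0, Z=0, W=0: formula gives 0, G = 0 ✓
  X=0, Y=0, Z=0, W=1: formula gives 1, G = 1 ✓
  X=0, Y=0, Z=1, W=0: formula gives 1, G = 1 ✓
  X=0, Y=0, Z=1, W=1: formula gives 0, G = 0 ✓
  … (the remaining 12 rows also agree.)
Every row agrees, so the formula is equivalent.

Yes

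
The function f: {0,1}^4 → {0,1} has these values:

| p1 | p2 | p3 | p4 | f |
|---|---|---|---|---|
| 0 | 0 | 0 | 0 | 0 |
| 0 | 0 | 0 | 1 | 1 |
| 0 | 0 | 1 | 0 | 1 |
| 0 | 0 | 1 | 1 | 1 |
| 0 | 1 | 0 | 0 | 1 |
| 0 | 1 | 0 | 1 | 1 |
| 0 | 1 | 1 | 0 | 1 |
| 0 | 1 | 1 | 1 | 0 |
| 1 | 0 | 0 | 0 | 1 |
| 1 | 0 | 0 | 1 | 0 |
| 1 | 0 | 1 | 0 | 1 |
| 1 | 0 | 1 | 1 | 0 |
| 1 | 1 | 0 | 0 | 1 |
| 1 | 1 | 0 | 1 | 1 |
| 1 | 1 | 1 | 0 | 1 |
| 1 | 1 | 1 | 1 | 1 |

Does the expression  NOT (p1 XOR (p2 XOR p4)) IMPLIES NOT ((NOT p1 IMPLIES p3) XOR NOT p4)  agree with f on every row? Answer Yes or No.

Yes

Test each input against both f and the formula:
  p1=0, p2=0, p3=0, p4=0: formula gives 0, f = 0 ✓
  p1=0, p2=0, p3=0, p4=1: formula gives 1, f = 1 ✓
  p1=0, p2=0, p3=1, p4=0: formula gives 1, f = 1 ✓
  p1=0, p2=0, p3=1, p4=1: formula gives 1, f = 1 ✓
  … (the remaining 12 rows also agree.)
No disagreement on any input; they are logically equivalent.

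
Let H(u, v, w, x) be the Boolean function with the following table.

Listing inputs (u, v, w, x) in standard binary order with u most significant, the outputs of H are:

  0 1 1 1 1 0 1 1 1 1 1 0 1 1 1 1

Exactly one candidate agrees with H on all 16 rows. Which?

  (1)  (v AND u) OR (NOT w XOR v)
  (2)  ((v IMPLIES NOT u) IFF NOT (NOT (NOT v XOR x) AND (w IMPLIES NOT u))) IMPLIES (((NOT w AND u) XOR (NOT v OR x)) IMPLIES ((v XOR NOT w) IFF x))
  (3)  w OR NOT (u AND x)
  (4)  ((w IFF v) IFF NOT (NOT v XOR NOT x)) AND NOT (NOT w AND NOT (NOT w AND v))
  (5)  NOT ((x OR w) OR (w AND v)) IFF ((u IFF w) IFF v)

(1) fails at (0,0,0,0): the formula yields 1, H is 0.
(3) fails at (0,0,0,0): the formula yields 1, H is 0.
(4) fails at (0,0,0,1): the formula yields 0, H is 1.
(5) fails at (0,0,1,0): the formula yields 0, H is 1.
Only (2) survives; checking it on all 16 rows confirms it matches H.

2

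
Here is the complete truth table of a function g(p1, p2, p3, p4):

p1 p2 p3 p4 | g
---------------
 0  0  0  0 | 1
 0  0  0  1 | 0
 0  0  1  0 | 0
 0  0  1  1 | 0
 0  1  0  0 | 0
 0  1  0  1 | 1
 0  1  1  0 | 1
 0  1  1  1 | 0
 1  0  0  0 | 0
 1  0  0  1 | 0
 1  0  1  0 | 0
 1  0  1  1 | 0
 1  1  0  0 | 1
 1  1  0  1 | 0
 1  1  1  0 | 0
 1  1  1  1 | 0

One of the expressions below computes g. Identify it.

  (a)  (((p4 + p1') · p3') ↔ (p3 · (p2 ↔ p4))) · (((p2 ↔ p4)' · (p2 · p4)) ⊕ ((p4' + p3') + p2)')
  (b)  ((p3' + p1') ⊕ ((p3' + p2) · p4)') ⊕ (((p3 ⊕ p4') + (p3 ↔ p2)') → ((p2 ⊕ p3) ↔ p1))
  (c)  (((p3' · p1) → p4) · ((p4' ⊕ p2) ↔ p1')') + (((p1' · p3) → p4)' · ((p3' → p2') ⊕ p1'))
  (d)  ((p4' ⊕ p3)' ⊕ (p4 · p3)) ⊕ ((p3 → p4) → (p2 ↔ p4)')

b

(a) disagrees with g on (0,0,0,0) (formula → 0, table → 1); rule it out.
(c) disagrees with g on (0,0,0,0) (formula → 0, table → 1); rule it out.
(d) disagrees with g on (0,0,0,0) (formula → 0, table → 1); rule it out.
Only (b) survives; checking it on all 16 rows confirms it matches g.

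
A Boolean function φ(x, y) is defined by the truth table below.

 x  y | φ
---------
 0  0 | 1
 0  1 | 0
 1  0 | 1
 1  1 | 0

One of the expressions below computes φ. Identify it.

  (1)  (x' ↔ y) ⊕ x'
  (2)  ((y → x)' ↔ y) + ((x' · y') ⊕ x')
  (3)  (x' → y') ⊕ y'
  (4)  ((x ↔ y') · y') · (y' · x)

1

(2) disagrees with φ on (0,1) (formula → 1, table → 0); rule it out.
(3) disagrees with φ on (0,0) (formula → 0, table → 1); rule it out.
(4) disagrees with φ on (0,0) (formula → 0, table → 1); rule it out.
(1) is the remaining candidate, and it agrees with φ on all 4 inputs.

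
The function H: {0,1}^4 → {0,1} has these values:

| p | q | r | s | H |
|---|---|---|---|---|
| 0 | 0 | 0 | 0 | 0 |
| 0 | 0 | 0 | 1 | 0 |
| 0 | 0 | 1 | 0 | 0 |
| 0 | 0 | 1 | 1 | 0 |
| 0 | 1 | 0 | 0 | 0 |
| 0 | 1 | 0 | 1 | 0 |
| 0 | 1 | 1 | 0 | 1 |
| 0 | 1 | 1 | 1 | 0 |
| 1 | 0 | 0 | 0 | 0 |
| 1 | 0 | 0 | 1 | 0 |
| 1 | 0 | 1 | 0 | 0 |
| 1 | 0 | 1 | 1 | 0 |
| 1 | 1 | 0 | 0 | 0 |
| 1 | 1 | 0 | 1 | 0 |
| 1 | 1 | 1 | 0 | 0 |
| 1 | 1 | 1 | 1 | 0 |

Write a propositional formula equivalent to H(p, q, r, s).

Only row (0,1,1,0) gives 1. That row's minterm ¬p·q·r·¬s is H directly.

H(p, q, r, s) = ((~p & q) & r) & ~s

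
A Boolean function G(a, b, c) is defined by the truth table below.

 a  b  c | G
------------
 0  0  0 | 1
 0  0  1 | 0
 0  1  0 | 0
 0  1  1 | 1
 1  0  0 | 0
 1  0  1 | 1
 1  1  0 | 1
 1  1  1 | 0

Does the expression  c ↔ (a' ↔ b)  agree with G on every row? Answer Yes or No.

Yes

Evaluate c ↔ (a' ↔ b) on each row and compare to G:
  a=0, b=0, c=0: formula gives 1, G = 1 ✓
  a=0, b=0, c=1: formula gives 0, G = 0 ✓
  a=0, b=1, c=0: formula gives 0, G = 0 ✓
  a=0, b=1, c=1: formula gives 1, G = 1 ✓
  a=1, b=0, c=0: formula gives 0, G = 0 ✓
  …and likewise for the remaining 3 rows.
Every row agrees, so the formula is equivalent.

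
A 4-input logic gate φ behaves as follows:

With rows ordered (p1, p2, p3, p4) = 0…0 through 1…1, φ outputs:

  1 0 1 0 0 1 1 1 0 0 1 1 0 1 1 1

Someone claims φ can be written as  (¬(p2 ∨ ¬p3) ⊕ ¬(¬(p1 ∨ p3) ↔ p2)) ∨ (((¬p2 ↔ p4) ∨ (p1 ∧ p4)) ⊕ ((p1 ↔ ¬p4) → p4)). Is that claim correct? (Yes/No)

Test each input against both φ and the formula:
  p1=0, p2=0, p3=0, p4=0: formula gives 1, φ = 1 ✓
  p1=0, p2=0, p3=0, p4=1: formula gives 1, but φ = 0 ✗
Since they disagree at (0,0,0,1), the expression is not a correct formula for φ.

No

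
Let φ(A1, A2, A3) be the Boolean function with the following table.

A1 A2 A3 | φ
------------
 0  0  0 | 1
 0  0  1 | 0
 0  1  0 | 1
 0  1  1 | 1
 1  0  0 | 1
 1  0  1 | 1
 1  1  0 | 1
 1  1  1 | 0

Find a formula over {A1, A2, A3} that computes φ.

φ is 0 on only 2 rows — (0,0,1), (1,1,1). Writing each as a minterm (¬A1·¬A2·A3, A1·A2·A3) and OR-ing them characterizes exactly where φ=0, so φ is the negation of that disjunction.

φ(A1, A2, A3) = (((A1' · A2') · A3) + ((A1 · A2) · A3))'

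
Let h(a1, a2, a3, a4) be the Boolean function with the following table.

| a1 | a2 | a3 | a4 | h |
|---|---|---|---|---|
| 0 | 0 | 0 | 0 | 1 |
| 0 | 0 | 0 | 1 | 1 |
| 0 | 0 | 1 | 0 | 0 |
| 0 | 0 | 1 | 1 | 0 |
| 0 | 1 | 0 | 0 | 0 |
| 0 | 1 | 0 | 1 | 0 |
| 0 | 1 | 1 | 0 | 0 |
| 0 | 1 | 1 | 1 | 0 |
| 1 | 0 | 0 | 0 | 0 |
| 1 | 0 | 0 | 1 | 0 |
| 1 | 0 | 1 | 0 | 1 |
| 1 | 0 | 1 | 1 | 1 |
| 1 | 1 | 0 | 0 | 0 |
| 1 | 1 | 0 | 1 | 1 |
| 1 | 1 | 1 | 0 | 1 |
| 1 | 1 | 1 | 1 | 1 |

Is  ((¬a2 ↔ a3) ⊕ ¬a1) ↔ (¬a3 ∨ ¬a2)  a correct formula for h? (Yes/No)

No

Check the formula against h row by row:
  a1=0, a2=0, a3=0, a4=0: formula gives 1, h = 1 ✓
  a1=0, a2=0, a3=0, a4=1: formula gives 1, h = 1 ✓
  a1=0, a2=0, a3=1, a4=0: formula gives 0, h = 0 ✓
  a1=0, a2=0, a3=1, a4=1: formula gives 0, h = 0 ✓
  …
  a1=1, a2=1, a3=0, a4=0: formula gives 1, but h = 0 ✗
Since they disagree at (1,1,0,0), the expression is not a correct formula for h.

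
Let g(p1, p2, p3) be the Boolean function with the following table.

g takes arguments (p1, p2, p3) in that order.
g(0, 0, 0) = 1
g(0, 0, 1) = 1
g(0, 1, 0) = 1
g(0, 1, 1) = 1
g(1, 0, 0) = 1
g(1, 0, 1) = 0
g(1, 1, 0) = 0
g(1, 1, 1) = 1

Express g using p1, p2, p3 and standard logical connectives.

There are just 2 zero rows: (1,0,1), (1,1,0). Their minterms are p1·¬p2·p3, p1·p2·¬p3; the OR of those covers precisely the 0-outputs, and negating it yields g.

g(p1, p2, p3) = not (((p1 and not p2) and p3) or ((p1 and p2) and not p3))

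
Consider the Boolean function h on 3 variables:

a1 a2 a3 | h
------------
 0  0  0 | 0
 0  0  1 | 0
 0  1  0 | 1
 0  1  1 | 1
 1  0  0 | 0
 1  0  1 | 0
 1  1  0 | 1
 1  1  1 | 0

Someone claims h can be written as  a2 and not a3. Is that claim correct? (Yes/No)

Evaluate a2 and not a3 on each row and compare to h:
  a1=0, a2=0, a3=0: formula gives 0, h = 0 ✓
  a1=0, a2=0, a3=1: formula gives 0, h = 0 ✓
  a1=0, a2=1, a3=0: formula gives 1, h = 1 ✓
  a1=0, a2=1, a3=1: formula gives 0, but h = 1 ✗
Since they disagree at (0,1,1), the expression is not a correct formula for h.

No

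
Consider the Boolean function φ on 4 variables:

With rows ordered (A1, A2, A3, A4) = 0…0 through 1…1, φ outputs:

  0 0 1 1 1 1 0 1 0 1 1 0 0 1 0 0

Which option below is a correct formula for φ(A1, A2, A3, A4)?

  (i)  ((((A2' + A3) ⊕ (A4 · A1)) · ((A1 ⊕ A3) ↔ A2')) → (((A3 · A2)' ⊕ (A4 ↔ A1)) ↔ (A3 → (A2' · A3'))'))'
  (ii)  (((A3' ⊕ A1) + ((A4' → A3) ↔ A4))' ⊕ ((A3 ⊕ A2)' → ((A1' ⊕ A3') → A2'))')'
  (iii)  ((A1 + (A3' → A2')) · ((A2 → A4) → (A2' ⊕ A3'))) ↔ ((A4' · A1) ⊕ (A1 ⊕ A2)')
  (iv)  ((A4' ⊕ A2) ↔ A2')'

iii

(i): at (0,0,1,1) it gives 0, but φ = 1 — eliminated.
(ii): at (0,0,0,0) it gives 1, but φ = 0 — eliminated.
(iv): at (0,0,0,1) it gives 1, but φ = 0 — eliminated.
Only (iii) survives; checking it on all 16 rows confirms it matches φ.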